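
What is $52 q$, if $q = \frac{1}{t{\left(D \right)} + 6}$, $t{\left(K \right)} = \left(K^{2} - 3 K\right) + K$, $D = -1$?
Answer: $\frac{52}{9} \approx 5.7778$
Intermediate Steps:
$t{\left(K \right)} = K^{2} - 2 K$
$q = \frac{1}{9}$ ($q = \frac{1}{- (-2 - 1) + 6} = \frac{1}{\left(-1\right) \left(-3\right) + 6} = \frac{1}{3 + 6} = \frac{1}{9} \approx 0.11111$)
$52 q = 52 \cdot \frac{1}{9} = \frac{52}{9}$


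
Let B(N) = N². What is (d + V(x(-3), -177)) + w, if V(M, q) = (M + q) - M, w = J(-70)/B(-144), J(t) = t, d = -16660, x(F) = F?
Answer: -174566051/10368 ≈ -16837.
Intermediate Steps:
w = -35/10368 (w = -70/((-144)²) = -70/20736 = -70*1/20736 = -35/10368 ≈ -0.0033758)
V(M, q) = q
(d + V(x(-3), -177)) + w = (-16660 - 177) - 35/10368 = -16837 - 35/10368 = -174566051/10368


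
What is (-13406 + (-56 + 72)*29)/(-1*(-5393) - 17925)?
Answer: 6471/6266 ≈ 1.0327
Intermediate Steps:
(-13406 + (-56 + 72)*29)/(-1*(-5393) - 17925) = (-13406 + 16*29)/(5393 - 17925) = (-13406 + 464)/(-12532) = -12942*(-1/12532) = 6471/6266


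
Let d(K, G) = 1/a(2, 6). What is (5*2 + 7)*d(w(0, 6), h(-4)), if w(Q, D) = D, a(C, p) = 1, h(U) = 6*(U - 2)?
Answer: 17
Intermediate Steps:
h(U) = -12 + 6*U (h(U) = 6*(-2 + U) = -12 + 6*U)
d(K, G) = 1 (d(K, G) = 1/1 = 1)
(5*2 + 7)*d(w(0, 6), h(-4)) = (5*2 + 7)*1 = (10 + 7)*1 = 17*1 = 17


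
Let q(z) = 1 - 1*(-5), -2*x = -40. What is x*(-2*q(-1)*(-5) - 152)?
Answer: -1840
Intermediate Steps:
x = 20 (x = -½*(-40) = 20)
q(z) = 6 (q(z) = 1 + 5 = 6)
x*(-2*q(-1)*(-5) - 152) = 20*(-2*6*(-5) - 152) = 20*(-12*(-5) - 152) = 20*(60 - 152) = 20*(-92) = -1840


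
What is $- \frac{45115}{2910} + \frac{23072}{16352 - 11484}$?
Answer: $- \frac{7624015}{708294} \approx -10.764$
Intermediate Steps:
$- \frac{45115}{2910} + \frac{23072}{16352 - 11484} = \left(-45115\right) \frac{1}{2910} + \frac{23072}{16352 - 11484} = - \frac{9023}{582} + \frac{23072}{4868} = - \frac{9023}{582} + 23072 \cdot \frac{1}{4868} = - \frac{9023}{582} + \frac{5768}{1217} = - \frac{7624015}{708294}$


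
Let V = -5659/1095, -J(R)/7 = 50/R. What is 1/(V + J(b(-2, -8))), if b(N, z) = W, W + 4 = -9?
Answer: 14235/309683 ≈ 0.045966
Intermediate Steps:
W = -13 (W = -4 - 9 = -13)
b(N, z) = -13
J(R) = -350/R
V = -5659/1095 (V = -5659*1/1095 = -5659/1095 ≈ -5.1680)
1/(V + J(b(-2, -8))) = 1/(-5659/1095 - 350/(-13)) = 1/(-5659/1095 - 350*(-1/13)) = 1/(-5659/1095 + 350/13) = 1/(309683/14235) = 14235/309683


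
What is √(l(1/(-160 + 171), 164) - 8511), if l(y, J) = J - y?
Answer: 3*I*√112222/11 ≈ 91.362*I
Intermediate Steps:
√(l(1/(-160 + 171), 164) - 8511) = √((164 - 1/(-160 + 171)) - 8511) = √((164 - 1/11) - 8511) = √(1803/11 - 8511) = √(-91818/11) = 3*I*√112222/11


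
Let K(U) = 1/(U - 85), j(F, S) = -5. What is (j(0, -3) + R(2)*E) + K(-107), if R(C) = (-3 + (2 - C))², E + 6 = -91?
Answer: -168577/192 ≈ -878.00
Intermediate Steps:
E = -97 (E = -6 - 91 = -97)
R(C) = (-1 - C)²
K(U) = 1/(-85 + U)
(j(0, -3) + R(2)*E) + K(-107) = (-5 + (1 + 2)²*(-97)) + 1/(-85 - 107) = (-5 + 3²*(-97)) + 1/(-192) = (-5 + 9*(-97)) - 1/192 = (-5 - 873) - 1/192 = -878 - 1/192 = -168577/192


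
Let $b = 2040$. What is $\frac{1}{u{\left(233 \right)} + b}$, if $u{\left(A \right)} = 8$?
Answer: $\frac{1}{2048} \approx 0.00048828$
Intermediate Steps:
$\frac{1}{u{\left(233 \right)} + b} = \frac{1}{8 + 2040} = \frac{1}{2048}$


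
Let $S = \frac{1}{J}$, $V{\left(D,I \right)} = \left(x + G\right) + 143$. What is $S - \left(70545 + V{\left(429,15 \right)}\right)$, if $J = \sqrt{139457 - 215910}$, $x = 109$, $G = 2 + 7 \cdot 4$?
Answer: $-70827 - \frac{i \sqrt{76453}}{76453} \approx -70827.0 - 0.0036166 i$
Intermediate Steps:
$G = 30$ ($G = 2 + 28 = 30$)
$J = i \sqrt{76453}$ ($J = \sqrt{-76453} = i \sqrt{76453} \approx 276.5 i$)
$V{\left(D,I \right)} = 282$ ($V{\left(D,I \right)} = \left(109 + 30\right) + 143 = 139 + 143 = 282$)
$S = - \frac{i \sqrt{76453}}{76453}$ ($S = \frac{1}{i \sqrt{76453}} = - \frac{i \sqrt{76453}}{76453} \approx - 0.0036166 i$)
$S - \left(70545 + V{\left(429,15 \right)}\right) = - \frac{i \sqrt{76453}}{76453} - \left(70545 + 282\right) = - \frac{i \sqrt{76453}}{76453} - 70827 = -70827 - \frac{i \sqrt{76453}}{76453}$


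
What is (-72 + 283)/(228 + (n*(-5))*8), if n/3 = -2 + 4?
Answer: -211/12 ≈ -17.583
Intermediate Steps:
n = 6 (n = 3*(-2 + 4) = 3*2 = 6)
(-72 + 283)/(228 + (n*(-5))*8) = (-72 + 283)/(228 + (6*(-5))*8) = 211/(228 - 30*8) = 211/(228 - 240) = 211/(-12) = 211*(-1/12) = -211/12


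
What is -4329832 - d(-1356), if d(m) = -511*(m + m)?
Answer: -5715664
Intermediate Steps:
d(m) = -1022*m
-4329832 - d(-1356) = -4329832 - (-1022)*(-1356) = -4329832 - 1*1385832 = -4329832 - 1385832 = -5715664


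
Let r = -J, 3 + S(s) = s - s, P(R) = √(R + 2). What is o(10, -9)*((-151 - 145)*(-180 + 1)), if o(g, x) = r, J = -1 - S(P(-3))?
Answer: -105968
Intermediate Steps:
P(R) = √(2 + R)
S(s) = -3 (S(s) = -3 + (s - s) = -3 + 0 = -3)
J = 2 (J = -1 - 1*(-3) = -1 + 3 = 2)
r = -2 (r = -1*2 = -2)
o(g, x) = -2
o(10, -9)*((-151 - 145)*(-180 + 1)) = -2*(-151 - 145)*(-180 + 1) = -(-592)*(-179) = -2*52984 = -105968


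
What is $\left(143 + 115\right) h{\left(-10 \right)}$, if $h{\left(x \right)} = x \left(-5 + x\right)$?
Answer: $38700$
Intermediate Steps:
$\left(143 + 115\right) h{\left(-10 \right)} = \left(143 + 115\right) \left(- 10 \left(-5 - 10\right)\right) = 258 \left(\left(-10\right) \left(-15\right)\right) = 258 \cdot 150 = 38700$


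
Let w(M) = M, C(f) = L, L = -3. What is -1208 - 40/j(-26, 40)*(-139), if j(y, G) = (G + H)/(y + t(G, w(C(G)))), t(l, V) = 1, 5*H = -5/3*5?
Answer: -111184/23 ≈ -4834.1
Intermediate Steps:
C(f) = -3
H = -5/3 (H = (-5/3*5)/5 = (1/5)*(-25/3) = -5/3 ≈ -1.6667)
j(y, G) = (-5/3 + G)/(1 + y) (j(y, G) = (G - 5/3)/(y + 1) = (-5/3 + G)/(1 + y))
-1208 - 40/j(-26, 40)*(-139) = -1208 - 40*(1 - 26)/(-5/3 + 40)*(-139) = -1208 - 40/((115/3)/(-25))*(-139) = -1208 - 40/((-1/25*115/3))*(-139) = -1208 - 40/(-23/15)*(-139) = -1208 - 40*(-15/23)*(-139) = -1208 + (600/23)*(-139) = -1208 - 83400/23 = -111184/23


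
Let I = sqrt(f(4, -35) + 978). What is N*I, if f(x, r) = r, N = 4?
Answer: 4*sqrt(943) ≈ 122.83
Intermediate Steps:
I = sqrt(943) (I = sqrt(-35 + 978) = sqrt(943) ≈ 30.708)
N*I = 4*sqrt(943)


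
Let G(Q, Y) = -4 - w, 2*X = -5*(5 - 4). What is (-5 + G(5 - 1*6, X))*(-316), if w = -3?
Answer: 1896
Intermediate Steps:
X = -5/2 (X = (-5*(5 - 4))/2 = (-5*1)/2 = (½)*(-5) = -5/2 ≈ -2.5000)
G(Q, Y) = -1 (G(Q, Y) = -4 - 1*(-3) = -4 + 3 = -1)
(-5 + G(5 - 1*6, X))*(-316) = (-5 - 1)*(-316) = -6*(-316) = 1896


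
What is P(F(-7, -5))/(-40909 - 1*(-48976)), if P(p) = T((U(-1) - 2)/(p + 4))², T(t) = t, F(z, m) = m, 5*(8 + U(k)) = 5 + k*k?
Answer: 1936/201675 ≈ 0.0095996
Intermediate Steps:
U(k) = -7 + k²/5 (U(k) = -8 + (5 + k*k)/5 = -8 + (5 + k²)/5 = -8 + (1 + k²/5) = -7 + k²/5)
P(p) = 1936/(25*(4 + p)²) (P(p) = (((-7 + (⅕)*(-1)²) - 2)/(p + 4))² = (((-7 + (⅕)*1) - 2)/(4 + p))² = (((-7 + ⅕) - 2)/(4 + p))² = ((-34/5 - 2)/(4 + p))² = (-44/(5*(4 + p)))² = 1936/(25*(4 + p)²))
P(F(-7, -5))/(-40909 - 1*(-48976)) = (1936/(25*(4 - 5)²))/(-40909 - 1*(-48976)) = ((1936/25)/(-1)²)/(-40909 + 48976) = ((1936/25)*1)/8067 = (1936/25)*(1/8067) = 1936/201675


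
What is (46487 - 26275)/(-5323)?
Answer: -20212/5323 ≈ -3.7971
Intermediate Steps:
(46487 - 26275)/(-5323) = 20212*(-1/5323) = -20212/5323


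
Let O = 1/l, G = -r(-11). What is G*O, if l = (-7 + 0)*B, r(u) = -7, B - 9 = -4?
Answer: -⅕ ≈ -0.20000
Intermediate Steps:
B = 5 (B = 9 - 4 = 5)
G = 7 (G = -1*(-7) = 7)
l = -35 (l = (-7 + 0)*5 = -7*5 = -35)
O = -1/35 (O = 1/(-35) = -1/35 ≈ -0.028571)
G*O = 7*(-1/35) = -⅕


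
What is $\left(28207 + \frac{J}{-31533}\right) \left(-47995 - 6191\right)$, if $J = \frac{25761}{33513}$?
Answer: $- \frac{179465130350472868}{117418381} \approx -1.5284 \cdot 10^{9}$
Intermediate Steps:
$J = \frac{8587}{11171}$ ($J = 25761 \cdot \frac{1}{33513} = \frac{8587}{11171} \approx 0.76869$)
$\left(28207 + \frac{J}{-31533}\right) \left(-47995 - 6191\right) = \left(28207 + \frac{8587}{11171 \left(-31533\right)}\right) \left(-47995 - 6191\right) = \left(28207 + \frac{8587}{11171} \left(- \frac{1}{31533}\right)\right) \left(-47995 - 6191\right) = \left(28207 - \frac{8587}{352255143}\right) \left(-54186\right) = \frac{9936060810014}{352255143} \left(-54186\right) = - \frac{179465130350472868}{117418381}$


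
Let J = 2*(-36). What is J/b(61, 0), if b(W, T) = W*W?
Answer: -72/3721 ≈ -0.019350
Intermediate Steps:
b(W, T) = W²
J = -72
J/b(61, 0) = -72/(61²) = -72/3721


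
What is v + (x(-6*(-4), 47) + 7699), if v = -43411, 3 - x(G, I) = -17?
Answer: -35692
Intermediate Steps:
x(G, I) = 20 (x(G, I) = 3 - 1*(-17) = 3 + 17 = 20)
v + (x(-6*(-4), 47) + 7699) = -43411 + (20 + 7699) = -43411 + 7719 = -35692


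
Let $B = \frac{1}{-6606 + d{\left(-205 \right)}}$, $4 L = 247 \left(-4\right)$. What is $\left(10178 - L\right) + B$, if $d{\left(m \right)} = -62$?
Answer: $\frac{69513899}{6668} \approx 10425.0$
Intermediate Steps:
$L = -247$ ($L = \frac{247 \left(-4\right)}{4} = \frac{1}{4} \left(-988\right) = -247$)
$B = - \frac{1}{6668}$ ($B = \frac{1}{-6606 - 62} = \frac{1}{-6668} = - \frac{1}{6668} \approx -0.00014997$)
$\left(10178 - L\right) + B = \left(10178 - -247\right) - \frac{1}{6668} = \left(10178 + 247\right) - \frac{1}{6668} = 10425 - \frac{1}{6668} = \frac{69513899}{6668}$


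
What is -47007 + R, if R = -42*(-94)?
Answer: -43059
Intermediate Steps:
R = 3948
-47007 + R = -47007 + 3948 = -43059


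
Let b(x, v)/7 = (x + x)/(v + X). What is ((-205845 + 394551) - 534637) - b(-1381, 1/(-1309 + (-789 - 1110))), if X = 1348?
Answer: -213696587443/617769 ≈ -3.4592e+5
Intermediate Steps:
b(x, v) = 14*x/(1348 + v) (b(x, v) = 7*((x + x)/(v + 1348)) = 7*((2*x)/(1348 + v)) = 7*(2*x/(1348 + v)) = 14*x/(1348 + v))
((-205845 + 394551) - 534637) - b(-1381, 1/(-1309 + (-789 - 1110))) = ((-205845 + 394551) - 534637) - 14*(-1381)/(1348 + 1/(-1309 + (-789 - 1110))) = (188706 - 534637) - 14*(-1381)/(1348 + 1/(-1309 - 1899)) = -345931 - 14*(-1381)/(1348 + 1/(-3208)) = -345931 - 14*(-1381)/(1348 - 1/3208) = -345931 - 14*(-1381)/4324383/3208 = -345931 - 14*(-1381)*3208/4324383 = -345931 - 1*(-8860496/617769) = -345931 + 8860496/617769 = -213696587443/617769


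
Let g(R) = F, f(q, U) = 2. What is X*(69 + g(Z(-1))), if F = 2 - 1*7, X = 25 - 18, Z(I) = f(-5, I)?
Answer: 448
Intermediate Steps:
Z(I) = 2
X = 7
F = -5 (F = 2 - 7 = -5)
g(R) = -5
X*(69 + g(Z(-1))) = 7*(69 - 5) = 7*64 = 448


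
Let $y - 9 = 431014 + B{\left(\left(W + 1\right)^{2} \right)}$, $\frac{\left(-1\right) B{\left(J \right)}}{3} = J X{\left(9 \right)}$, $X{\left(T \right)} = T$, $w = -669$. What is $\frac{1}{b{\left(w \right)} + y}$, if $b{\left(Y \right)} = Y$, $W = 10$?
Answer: $\frac{1}{427087} \approx 2.3414 \cdot 10^{-6}$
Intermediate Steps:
$B{\left(J \right)} = - 27 J$ ($B{\left(J \right)} = - 3 J 9 = - 3 \cdot 9 J = - 27 J$)
$y = 427756$ ($y = 9 + \left(431014 - 27 \left(10 + 1\right)^{2}\right) = 9 + \left(431014 - 27 \cdot 11^{2}\right) = 9 + \left(431014 - 3267\right) = 9 + 427747 = 427756$)
$\frac{1}{b{\left(w \right)} + y} = \frac{1}{-669 + 427756} = \frac{1}{427087}$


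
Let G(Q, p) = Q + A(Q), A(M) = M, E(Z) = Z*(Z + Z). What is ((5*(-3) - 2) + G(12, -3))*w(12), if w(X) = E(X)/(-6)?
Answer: -336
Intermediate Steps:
E(Z) = 2*Z² (E(Z) = Z*(2*Z) = 2*Z²)
G(Q, p) = 2*Q (G(Q, p) = Q + Q = 2*Q)
w(X) = -X²/3 (w(X) = (2*X²)/(-6) = (2*X²)*(-⅙) = -X²/3)
((5*(-3) - 2) + G(12, -3))*w(12) = ((5*(-3) - 2) + 2*12)*(-⅓*12²) = ((-15 - 2) + 24)*(-⅓*144) = (-17 + 24)*(-48) = 7*(-48) = -336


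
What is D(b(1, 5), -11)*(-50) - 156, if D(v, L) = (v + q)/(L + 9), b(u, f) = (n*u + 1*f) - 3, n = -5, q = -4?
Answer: -331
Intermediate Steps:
b(u, f) = -3 + f - 5*u (b(u, f) = (-5*u + 1*f) - 3 = (-5*u + f) - 3 = (f - 5*u) - 3 = -3 + f - 5*u)
D(v, L) = (-4 + v)/(9 + L) (D(v, L) = (v - 4)/(L + 9) = (-4 + v)/(9 + L))
D(b(1, 5), -11)*(-50) - 156 = ((-4 + (-3 + 5 - 5*1))/(9 - 11))*(-50) - 156 = ((-4 + (-3 + 5 - 5))/(-2))*(-50) - 156 = -(-4 - 3)/2*(-50) - 156 = -½*(-7)*(-50) - 156 = (7/2)*(-50) - 156 = -175 - 156 = -331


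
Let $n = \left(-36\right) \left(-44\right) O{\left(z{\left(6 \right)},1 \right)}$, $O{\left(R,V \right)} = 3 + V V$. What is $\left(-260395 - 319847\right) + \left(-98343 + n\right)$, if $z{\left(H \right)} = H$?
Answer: $-672249$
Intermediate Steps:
$O{\left(R,V \right)} = 3 + V^{2}$
$n = 6336$ ($n = \left(-36\right) \left(-44\right) \left(3 + 1^{2}\right) = 1584 \left(3 + 1\right) = 1584 \cdot 4 = 6336$)
$\left(-260395 - 319847\right) + \left(-98343 + n\right) = \left(-260395 - 319847\right) + \left(-98343 + 6336\right) = -580242 - 92007 = -672249$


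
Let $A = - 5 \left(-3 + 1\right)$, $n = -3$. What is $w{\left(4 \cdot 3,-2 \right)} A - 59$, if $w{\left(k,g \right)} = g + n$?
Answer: $-109$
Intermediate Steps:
$w{\left(k,g \right)} = -3 + g$ ($w{\left(k,g \right)} = g - 3 = -3 + g$)
$A = 10$ ($A = \left(-5\right) \left(-2\right) = 10$)
$w{\left(4 \cdot 3,-2 \right)} A - 59 = \left(-3 - 2\right) 10 - 59 = \left(-5\right) 10 - 59 = -50 - 59 = -109$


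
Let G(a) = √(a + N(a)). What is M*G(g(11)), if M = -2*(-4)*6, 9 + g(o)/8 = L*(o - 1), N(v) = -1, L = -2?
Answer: 48*I*√233 ≈ 732.69*I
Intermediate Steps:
g(o) = -56 - 16*o (g(o) = -72 + 8*(-2*(o - 1)) = -72 + 8*(-2*(-1 + o)) = -72 + 8*(2 - 2*o) = -72 + (16 - 16*o) = -56 - 16*o)
G(a) = √(-1 + a) (G(a) = √(a - 1) = √(-1 + a))
M = 48 (M = 8*6 = 48)
M*G(g(11)) = 48*√(-1 + (-56 - 16*11)) = 48*√(-1 + (-56 - 176)) = 48*√(-1 - 232) = 48*√(-233) = 48*(I*√233) = 48*I*√233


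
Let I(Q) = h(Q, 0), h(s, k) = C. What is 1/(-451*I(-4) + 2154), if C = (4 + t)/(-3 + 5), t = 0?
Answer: 1/1252 ≈ 0.00079872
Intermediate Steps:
C = 2 (C = (4 + 0)/(-3 + 5) = 4/2 = 4*(1/2) = 2)
h(s, k) = 2
I(Q) = 2
1/(-451*I(-4) + 2154) = 1/(-451*2 + 2154) = 1/(-902 + 2154) = 1/1252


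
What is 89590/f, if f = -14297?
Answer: -5270/841 ≈ -6.2663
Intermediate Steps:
89590/f = 89590/(-14297) = 89590*(-1/14297) = -5270/841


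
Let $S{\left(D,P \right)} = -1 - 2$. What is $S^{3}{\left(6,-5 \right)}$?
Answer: $-27$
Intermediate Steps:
$S{\left(D,P \right)} = -3$
$S^{3}{\left(6,-5 \right)} = \left(-3\right)^{3} = -27$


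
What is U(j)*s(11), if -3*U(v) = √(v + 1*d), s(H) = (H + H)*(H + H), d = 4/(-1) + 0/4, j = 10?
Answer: -484*√6/3 ≈ -395.18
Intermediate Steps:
d = -4 (d = 4*(-1) + 0*(¼) = -4 + 0 = -4)
s(H) = 4*H² (s(H) = (2*H)*(2*H) = 4*H²)
U(v) = -√(-4 + v)/3 (U(v) = -√(v + 1*(-4))/3 = -√(v - 4)/3 = -√(-4 + v)/3)
U(j)*s(11) = (-√(-4 + 10)/3)*(4*11²) = (-√6/3)*(4*121) = -√6/3*484 = -484*√6/3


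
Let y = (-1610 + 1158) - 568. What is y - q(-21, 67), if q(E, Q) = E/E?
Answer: -1021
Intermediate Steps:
y = -1020 (y = -452 - 568 = -1020)
q(E, Q) = 1
y - q(-21, 67) = -1020 - 1*1 = -1020 - 1 = -1021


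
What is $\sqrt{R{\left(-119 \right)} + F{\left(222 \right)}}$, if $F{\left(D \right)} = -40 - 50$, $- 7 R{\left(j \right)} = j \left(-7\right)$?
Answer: $i \sqrt{209} \approx 14.457 i$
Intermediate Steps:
$R{\left(j \right)} = j$ ($R{\left(j \right)} = - \frac{j \left(-7\right)}{7} = - \frac{\left(-7\right) j}{7} = j$)
$F{\left(D \right)} = -90$
$\sqrt{R{\left(-119 \right)} + F{\left(222 \right)}} = \sqrt{-119 - 90} = \sqrt{-209} = i \sqrt{209}$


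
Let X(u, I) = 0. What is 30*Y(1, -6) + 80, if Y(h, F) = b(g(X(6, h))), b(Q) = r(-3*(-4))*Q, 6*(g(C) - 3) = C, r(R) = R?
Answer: 1160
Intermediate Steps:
g(C) = 3 + C/6
b(Q) = 12*Q (b(Q) = (-3*(-4))*Q = 12*Q)
Y(h, F) = 36 (Y(h, F) = 12*(3 + (1/6)*0) = 12*(3 + 0) = 12*3 = 36)
30*Y(1, -6) + 80 = 30*36 + 80 = 1080 + 80 = 1160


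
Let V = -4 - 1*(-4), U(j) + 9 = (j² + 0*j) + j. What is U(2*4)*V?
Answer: 0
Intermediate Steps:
U(j) = -9 + j + j² (U(j) = -9 + ((j² + 0*j) + j) = -9 + ((j² + 0) + j) = -9 + (j² + j) = -9 + (j + j²) = -9 + j + j²)
V = 0 (V = -4 + 4 = 0)
U(2*4)*V = (-9 + 2*4 + (2*4)²)*0 = (-9 + 8 + 8²)*0 = (-9 + 8 + 64)*0 = 63*0 = 0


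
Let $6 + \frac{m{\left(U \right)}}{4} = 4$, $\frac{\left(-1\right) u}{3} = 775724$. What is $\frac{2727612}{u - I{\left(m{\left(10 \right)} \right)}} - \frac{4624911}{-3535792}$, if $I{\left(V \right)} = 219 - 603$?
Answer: $\frac{31025520199}{228528844336} \approx 0.13576$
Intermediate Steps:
$u = -2327172$ ($u = \left(-3\right) 775724 = -2327172$)
$m{\left(U \right)} = -8$ ($m{\left(U \right)} = -24 + 4 \cdot 4 = -24 + 16 = -8$)
$I{\left(V \right)} = -384$
$\frac{2727612}{u - I{\left(m{\left(10 \right)} \right)}} - \frac{4624911}{-3535792} = \frac{2727612}{-2327172 - -384} - \frac{4624911}{-3535792} = \frac{2727612}{-2327172 + 384} - - \frac{4624911}{3535792} = \frac{2727612}{-2326788} + \frac{4624911}{3535792} = 2727612 \left(- \frac{1}{2326788}\right) + \frac{4624911}{3535792} = - \frac{75767}{64633} + \frac{4624911}{3535792} = \frac{31025520199}{228528844336}$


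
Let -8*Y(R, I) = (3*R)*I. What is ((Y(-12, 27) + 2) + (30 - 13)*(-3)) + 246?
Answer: 637/2 ≈ 318.50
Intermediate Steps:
Y(R, I) = -3*I*R/8 (Y(R, I) = -3*R*I/8 = -3*I*R/8)
((Y(-12, 27) + 2) + (30 - 13)*(-3)) + 246 = ((-3/8*27*(-12) + 2) + (30 - 13)*(-3)) + 246 = ((243/2 + 2) + 17*(-3)) + 246 = (247/2 - 51) + 246 = 145/2 + 246 = 637/2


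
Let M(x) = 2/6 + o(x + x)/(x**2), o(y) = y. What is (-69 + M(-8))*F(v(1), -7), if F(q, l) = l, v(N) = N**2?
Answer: 5789/12 ≈ 482.42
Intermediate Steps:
M(x) = 1/3 + 2/x (M(x) = 2/6 + (x + x)/(x**2) = 2*(1/6) + (2*x)/x**2 = 1/3 + 2/x)
(-69 + M(-8))*F(v(1), -7) = (-69 + (1/3)*(6 - 8)/(-8))*(-7) = (-69 + (1/3)*(-1/8)*(-2))*(-7) = (-69 + 1/12)*(-7) = -827/12*(-7) = 5789/12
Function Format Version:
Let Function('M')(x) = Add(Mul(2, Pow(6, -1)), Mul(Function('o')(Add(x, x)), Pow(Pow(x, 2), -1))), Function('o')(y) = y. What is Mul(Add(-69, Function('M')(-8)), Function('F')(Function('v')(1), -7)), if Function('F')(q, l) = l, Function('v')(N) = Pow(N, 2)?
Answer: Rational(5789, 12) ≈ 482.42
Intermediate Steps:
Function('M')(x) = Add(Rational(1, 3), Mul(2, Pow(x, -1))) (Function('M')(x) = Add(Mul(2, Pow(6, -1)), Mul(Add(x, x), Pow(Pow(x, 2), -1))) = Add(Mul(2, Rational(1, 6)), Mul(Mul(2, x), Pow(x, -2))) = Add(Rational(1, 3), Mul(2, Pow(x, -1))))
Mul(Add(-69, Function('M')(-8)), Function('F')(Function('v')(1), -7)) = Mul(Add(-69, Mul(Rational(1, 3), Pow(-8, -1), Add(6, -8))), -7) = Mul(Add(-69, Mul(Rational(1, 3), Rational(-1, 8), -2)), -7) = Mul(Add(-69, Rational(1, 12)), -7) = Mul(Rational(-827, 12), -7) = Rational(5789, 12)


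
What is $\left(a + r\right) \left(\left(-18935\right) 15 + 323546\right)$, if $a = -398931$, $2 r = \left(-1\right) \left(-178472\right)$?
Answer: $-12239456095$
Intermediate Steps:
$r = 89236$ ($r = \frac{\left(-1\right) \left(-178472\right)}{2} = \frac{1}{2} \cdot 178472 = 89236$)
$\left(a + r\right) \left(\left(-18935\right) 15 + 323546\right) = \left(-398931 + 89236\right) \left(\left(-18935\right) 15 + 323546\right) = - 309695 \left(-284025 + 323546\right) = \left(-309695\right) 39521 = -12239456095$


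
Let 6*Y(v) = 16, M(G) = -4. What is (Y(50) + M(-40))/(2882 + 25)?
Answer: -4/8721 ≈ -0.00045866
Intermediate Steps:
Y(v) = 8/3 (Y(v) = (1/6)*16 = 8/3)
(Y(50) + M(-40))/(2882 + 25) = (8/3 - 4)/(2882 + 25) = -4/3/2907 = -4/3*1/2907 = -4/8721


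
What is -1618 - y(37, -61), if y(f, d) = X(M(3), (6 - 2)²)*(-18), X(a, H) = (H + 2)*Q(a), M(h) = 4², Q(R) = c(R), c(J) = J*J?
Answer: 81326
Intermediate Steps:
c(J) = J²
Q(R) = R²
M(h) = 16
X(a, H) = a²*(2 + H) (X(a, H) = (H + 2)*a² = (2 + H)*a² = a²*(2 + H))
y(f, d) = -82944 (y(f, d) = (16²*(2 + (6 - 2)²))*(-18) = (256*(2 + 4²))*(-18) = (256*(2 + 16))*(-18) = (256*18)*(-18) = 4608*(-18) = -82944)
-1618 - y(37, -61) = -1618 - 1*(-82944) = -1618 + 82944 = 81326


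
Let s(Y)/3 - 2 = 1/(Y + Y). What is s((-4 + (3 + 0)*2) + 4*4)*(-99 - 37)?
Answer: -2482/3 ≈ -827.33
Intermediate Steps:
s(Y) = 6 + 3/(2*Y) (s(Y) = 6 + 3/(Y + Y) = 6 + 3/((2*Y)) = 6 + 3*(1/(2*Y)) = 6 + 3/(2*Y))
s((-4 + (3 + 0)*2) + 4*4)*(-99 - 37) = (6 + 3/(2*((-4 + (3 + 0)*2) + 4*4)))*(-99 - 37) = (6 + 3/(2*((-4 + 3*2) + 16)))*(-136) = (6 + 3/(2*((-4 + 6) + 16)))*(-136) = (6 + 3/(2*(2 + 16)))*(-136) = (6 + (3/2)/18)*(-136) = (6 + (3/2)*(1/18))*(-136) = (6 + 1/12)*(-136) = (73/12)*(-136) = -2482/3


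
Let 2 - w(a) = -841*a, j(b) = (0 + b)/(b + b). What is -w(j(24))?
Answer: -845/2 ≈ -422.50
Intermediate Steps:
j(b) = 1/2 (j(b) = b/((2*b)) = b*(1/(2*b)) = 1/2)
w(a) = 2 + 841*a (w(a) = 2 - (-841)*a = 2 + 841*a)
-w(j(24)) = -(2 + 841*(1/2)) = -(2 + 841/2) = -1*845/2 = -845/2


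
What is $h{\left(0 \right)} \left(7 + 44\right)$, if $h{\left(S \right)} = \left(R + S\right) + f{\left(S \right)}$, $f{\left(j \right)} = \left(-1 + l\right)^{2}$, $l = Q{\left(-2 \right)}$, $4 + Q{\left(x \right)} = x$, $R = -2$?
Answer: $2397$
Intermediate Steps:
$Q{\left(x \right)} = -4 + x$
$l = -6$ ($l = -4 - 2 = -6$)
$f{\left(j \right)} = 49$ ($f{\left(j \right)} = \left(-1 - 6\right)^{2} = \left(-7\right)^{2} = 49$)
$h{\left(S \right)} = 47 + S$ ($h{\left(S \right)} = \left(-2 + S\right) + 49 = 47 + S$)
$h{\left(0 \right)} \left(7 + 44\right) = \left(47 + 0\right) \left(7 + 44\right) = 47 \cdot 51 = 2397$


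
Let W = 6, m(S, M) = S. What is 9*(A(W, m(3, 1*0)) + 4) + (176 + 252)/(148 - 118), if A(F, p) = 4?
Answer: 1294/15 ≈ 86.267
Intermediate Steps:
9*(A(W, m(3, 1*0)) + 4) + (176 + 252)/(148 - 118) = 9*(4 + 4) + (176 + 252)/(148 - 118) = 9*8 + 428/30 = 72 + 428*(1/30) = 72 + 214/15 = 1294/15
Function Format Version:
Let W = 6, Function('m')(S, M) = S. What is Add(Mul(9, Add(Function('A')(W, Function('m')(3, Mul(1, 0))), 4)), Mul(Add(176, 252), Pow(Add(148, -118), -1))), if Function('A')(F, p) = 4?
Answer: Rational(1294, 15) ≈ 86.267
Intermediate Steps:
Add(Mul(9, Add(Function('A')(W, Function('m')(3, Mul(1, 0))), 4)), Mul(Add(176, 252), Pow(Add(148, -118), -1))) = Add(Mul(9, Add(4, 4)), Mul(Add(176, 252), Pow(Add(148, -118), -1))) = Add(Mul(9, 8), Mul(428, Pow(30, -1))) = Add(72, Mul(428, Rational(1, 30))) = Add(72, Rational(214, 15)) = Rational(1294, 15)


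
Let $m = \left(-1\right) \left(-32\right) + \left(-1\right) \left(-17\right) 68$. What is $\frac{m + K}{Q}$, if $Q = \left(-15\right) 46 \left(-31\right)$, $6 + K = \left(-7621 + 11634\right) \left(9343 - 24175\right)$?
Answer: $- \frac{9919939}{3565} \approx -2782.6$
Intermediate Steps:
$K = -59520822$ ($K = -6 + \left(-7621 + 11634\right) \left(9343 - 24175\right) = -6 + 4013 \left(-14832\right) = -6 - 59520816 = -59520822$)
$Q = 21390$ ($Q = \left(-690\right) \left(-31\right) = 21390$)
$m = 1188$ ($m = 32 + 17 \cdot 68 = 32 + 1156 = 1188$)
$\frac{m + K}{Q} = \frac{1188 - 59520822}{21390} = \left(-59519634\right) \frac{1}{21390} = - \frac{9919939}{3565}$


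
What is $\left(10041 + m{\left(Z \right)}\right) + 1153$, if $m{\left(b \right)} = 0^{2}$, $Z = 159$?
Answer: $11194$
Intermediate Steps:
$m{\left(b \right)} = 0$
$\left(10041 + m{\left(Z \right)}\right) + 1153 = \left(10041 + 0\right) + 1153 = 10041 + 1153 = 11194$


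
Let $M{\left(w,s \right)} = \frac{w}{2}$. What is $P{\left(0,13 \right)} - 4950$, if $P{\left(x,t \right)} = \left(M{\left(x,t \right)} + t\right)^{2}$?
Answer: $-4781$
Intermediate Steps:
$M{\left(w,s \right)} = \frac{w}{2}$ ($M{\left(w,s \right)} = w \frac{1}{2} = \frac{w}{2}$)
$P{\left(x,t \right)} = \left(t + \frac{x}{2}\right)^{2}$ ($P{\left(x,t \right)} = \left(\frac{x}{2} + t\right)^{2} = \left(t + \frac{x}{2}\right)^{2}$)
$P{\left(0,13 \right)} - 4950 = \frac{\left(0 + 2 \cdot 13\right)^{2}}{4} - 4950 = \frac{\left(0 + 26\right)^{2}}{4} - 4950 = \frac{26^{2}}{4} - 4950 = \frac{1}{4} \cdot 676 - 4950 = 169 - 4950 = -4781$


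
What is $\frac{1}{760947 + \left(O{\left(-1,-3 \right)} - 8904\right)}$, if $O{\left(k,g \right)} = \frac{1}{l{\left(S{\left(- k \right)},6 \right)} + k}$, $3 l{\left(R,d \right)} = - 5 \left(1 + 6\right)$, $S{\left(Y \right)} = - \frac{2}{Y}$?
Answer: $\frac{38}{28577631} \approx 1.3297 \cdot 10^{-6}$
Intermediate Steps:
$l{\left(R,d \right)} = - \frac{35}{3}$ ($l{\left(R,d \right)} = \frac{\left(-5\right) \left(1 + 6\right)}{3} = \frac{\left(-5\right) 7}{3} = \frac{1}{3} \left(-35\right) = - \frac{35}{3}$)
$O{\left(k,g \right)} = \frac{1}{- \frac{35}{3} + k}$
$\frac{1}{760947 + \left(O{\left(-1,-3 \right)} - 8904\right)} = \frac{1}{760947 + \left(\frac{3}{-35 + 3 \left(-1\right)} - 8904\right)} = \frac{1}{760947 - \left(8904 - \frac{3}{-35 - 3}\right)} = \frac{1}{760947 - \left(8904 - \frac{3}{-38}\right)} = \frac{1}{760947 + \left(3 \left(- \frac{1}{38}\right) - 8904\right)} = \frac{1}{760947 - \frac{338355}{38}} = \frac{1}{\frac{28577631}{38}} = \frac{38}{28577631}$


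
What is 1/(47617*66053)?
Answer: 1/3145245701 ≈ 3.1794e-10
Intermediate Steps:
1/(47617*66053) = (1/47617)*(1/66053) = 1/3145245701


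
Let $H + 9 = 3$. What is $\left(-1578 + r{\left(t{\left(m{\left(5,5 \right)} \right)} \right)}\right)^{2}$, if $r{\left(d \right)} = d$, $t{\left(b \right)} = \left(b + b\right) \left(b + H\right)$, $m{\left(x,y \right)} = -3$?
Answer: $2322576$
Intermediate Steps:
$H = -6$ ($H = -9 + 3 = -6$)
$t{\left(b \right)} = 2 b \left(-6 + b\right)$ ($t{\left(b \right)} = \left(b + b\right) \left(b - 6\right) = 2 b \left(-6 + b\right)$)
$\left(-1578 + r{\left(t{\left(m{\left(5,5 \right)} \right)} \right)}\right)^{2} = \left(-1578 + 2 \left(-3\right) \left(-6 - 3\right)\right)^{2} = \left(-1578 + 2 \left(-3\right) \left(-9\right)\right)^{2} = \left(-1578 + 54\right)^{2} = \left(-1524\right)^{2} = 2322576$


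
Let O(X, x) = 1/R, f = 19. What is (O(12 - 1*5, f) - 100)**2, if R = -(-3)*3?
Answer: 808201/81 ≈ 9977.8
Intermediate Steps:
R = 9 (R = -3*(-3) = 9)
O(X, x) = 1/9
(O(12 - 1*5, f) - 100)**2 = (1/9 - 100)**2 = (-899/9)**2 = 808201/81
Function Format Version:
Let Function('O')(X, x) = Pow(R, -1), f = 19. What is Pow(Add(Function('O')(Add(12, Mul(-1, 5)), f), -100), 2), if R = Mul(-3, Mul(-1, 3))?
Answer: Rational(808201, 81) ≈ 9977.8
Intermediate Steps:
R = 9 (R = Mul(-3, -3) = 9)
Function('O')(X, x) = Rational(1, 9) (Function('O')(X, x) = Pow(9, -1) = Rational(1, 9))
Pow(Add(Function('O')(Add(12, Mul(-1, 5)), f), -100), 2) = Pow(Add(Rational(1, 9), -100), 2) = Pow(Rational(-899, 9), 2) = Rational(808201, 81)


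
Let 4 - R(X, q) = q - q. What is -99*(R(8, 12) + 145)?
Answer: -14751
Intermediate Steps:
R(X, q) = 4 (R(X, q) = 4 - (q - q) = 4 - 1*0 = 4 + 0 = 4)
-99*(R(8, 12) + 145) = -99*(4 + 145) = -99*149 = -14751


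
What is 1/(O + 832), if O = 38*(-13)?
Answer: 1/338 ≈ 0.0029586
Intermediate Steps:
O = -494
1/(O + 832) = 1/(-494 + 832) = 1/338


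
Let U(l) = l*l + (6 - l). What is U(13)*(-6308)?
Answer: -1021896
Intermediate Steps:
U(l) = 6 + l² - l (U(l) = l² + (6 - l) = 6 + l² - l)
U(13)*(-6308) = (6 + 13² - 1*13)*(-6308) = (6 + 169 - 13)*(-6308) = 162*(-6308) = -1021896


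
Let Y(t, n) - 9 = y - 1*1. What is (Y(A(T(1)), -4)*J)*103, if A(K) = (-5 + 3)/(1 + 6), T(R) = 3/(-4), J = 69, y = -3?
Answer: 35535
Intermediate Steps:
T(R) = -¾ (T(R) = 3*(-¼) = -¾)
A(K) = -2/7
Y(t, n) = 5 (Y(t, n) = 9 + (-3 - 1*1) = 9 + (-3 - 1) = 9 - 4 = 5)
(Y(A(T(1)), -4)*J)*103 = (5*69)*103 = 345*103 = 35535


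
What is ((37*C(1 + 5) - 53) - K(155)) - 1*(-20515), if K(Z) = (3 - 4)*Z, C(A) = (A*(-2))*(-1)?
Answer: 21061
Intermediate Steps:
C(A) = 2*A (C(A) = -2*A*(-1) = 2*A)
K(Z) = -Z
((37*C(1 + 5) - 53) - K(155)) - 1*(-20515) = ((37*(2*(1 + 5)) - 53) - (-1)*155) - 1*(-20515) = ((37*(2*6) - 53) - 1*(-155)) + 20515 = ((37*12 - 53) + 155) + 20515 = ((444 - 53) + 155) + 20515 = (391 + 155) + 20515 = 546 + 20515 = 21061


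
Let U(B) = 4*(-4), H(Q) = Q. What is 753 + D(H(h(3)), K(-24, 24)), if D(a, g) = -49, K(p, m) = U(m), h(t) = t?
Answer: 704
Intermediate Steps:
U(B) = -16
K(p, m) = -16
753 + D(H(h(3)), K(-24, 24)) = 753 - 49 = 704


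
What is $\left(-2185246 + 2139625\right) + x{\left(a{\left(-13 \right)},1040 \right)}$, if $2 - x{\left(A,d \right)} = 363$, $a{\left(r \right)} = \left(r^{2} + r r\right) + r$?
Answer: $-45982$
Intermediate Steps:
$a{\left(r \right)} = r + 2 r^{2}$ ($a{\left(r \right)} = \left(r^{2} + r^{2}\right) + r = 2 r^{2} + r = r + 2 r^{2}$)
$x{\left(A,d \right)} = -361$ ($x{\left(A,d \right)} = 2 - 363 = -361$)
$\left(-2185246 + 2139625\right) + x{\left(a{\left(-13 \right)},1040 \right)} = \left(-2185246 + 2139625\right) - 361 = -45621 - 361 = -45982$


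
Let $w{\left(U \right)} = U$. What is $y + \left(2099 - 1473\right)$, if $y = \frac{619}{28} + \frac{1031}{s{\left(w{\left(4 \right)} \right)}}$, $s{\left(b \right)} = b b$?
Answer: $\frac{79805}{112} \approx 712.54$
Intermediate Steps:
$s{\left(b \right)} = b^{2}$
$y = \frac{9693}{112}$ ($y = \frac{619}{28} + \frac{1031}{4^{2}} = 619 \cdot \frac{1}{28} + \frac{1031}{16} = \frac{619}{28} + 1031 \cdot \frac{1}{16} = \frac{619}{28} + \frac{1031}{16} = \frac{9693}{112} \approx 86.545$)
$y + \left(2099 - 1473\right) = \frac{9693}{112} + \left(2099 - 1473\right) = \frac{9693}{112} + 626 = \frac{79805}{112}$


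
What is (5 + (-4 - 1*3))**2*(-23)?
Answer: -92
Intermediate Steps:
(5 + (-4 - 1*3))**2*(-23) = (5 + (-4 - 3))**2*(-23) = (5 - 7)**2*(-23) = (-2)**2*(-23) = 4*(-23) = -92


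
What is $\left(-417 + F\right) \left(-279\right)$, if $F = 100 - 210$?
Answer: $147033$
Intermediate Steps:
$F = -110$
$\left(-417 + F\right) \left(-279\right) = \left(-417 - 110\right) \left(-279\right) = \left(-527\right) \left(-279\right) = 147033$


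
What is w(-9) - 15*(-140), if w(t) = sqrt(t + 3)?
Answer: 2100 + I*sqrt(6) ≈ 2100.0 + 2.4495*I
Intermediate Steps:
w(t) = sqrt(3 + t)
w(-9) - 15*(-140) = sqrt(3 - 9) - 15*(-140) = sqrt(-6) + 2100 = I*sqrt(6) + 2100 = 2100 + I*sqrt(6)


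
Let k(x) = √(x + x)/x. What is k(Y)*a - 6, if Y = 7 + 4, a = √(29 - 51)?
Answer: -6 + 2*I ≈ -6.0 + 2.0*I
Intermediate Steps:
a = I*√22 (a = √(-22) = I*√22 ≈ 4.6904*I)
Y = 11
k(x) = √2/√x (k(x) = √(2*x)/x = (√2*√x)/x = √2/√x)
k(Y)*a - 6 = (√2/√11)*(I*√22) - 6 = (√2*(√11/11))*(I*√22) - 6 = (√22/11)*(I*√22) - 6 = 2*I - 6 = -6 + 2*I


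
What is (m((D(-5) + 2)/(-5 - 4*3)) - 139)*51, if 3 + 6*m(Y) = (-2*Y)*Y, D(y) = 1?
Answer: -241911/34 ≈ -7115.0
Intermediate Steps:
m(Y) = -½ - Y²/3 (m(Y) = -½ + ((-2*Y)*Y)/6 = -½ + (-2*Y²)/6 = -½ - Y²/3)
(m((D(-5) + 2)/(-5 - 4*3)) - 139)*51 = ((-½ - (1 + 2)²/(-5 - 4*3)²/3) - 139)*51 = ((-½ - 9/(-5 - 12)²/3) - 139)*51 = ((-½ - (3/(-17))²/3) - 139)*51 = ((-½ - (3*(-1/17))²/3) - 139)*51 = ((-½ - (-3/17)²/3) - 139)*51 = ((-½ - ⅓*9/289) - 139)*51 = ((-½ - 3/289) - 139)*51 = (-295/578 - 139)*51 = -80637/578*51 = -241911/34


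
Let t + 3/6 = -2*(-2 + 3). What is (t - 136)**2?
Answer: 76729/4 ≈ 19182.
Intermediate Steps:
t = -5/2 (t = -1/2 - 2*(-2 + 3) = -1/2 - 2*1 = -1/2 - 2 = -5/2 ≈ -2.5000)
(t - 136)**2 = (-5/2 - 136)**2 = (-277/2)**2 = 76729/4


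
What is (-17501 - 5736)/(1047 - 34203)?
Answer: 23237/33156 ≈ 0.70084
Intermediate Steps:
(-17501 - 5736)/(1047 - 34203) = -23237/(-33156) = -23237*(-1/33156) = 23237/33156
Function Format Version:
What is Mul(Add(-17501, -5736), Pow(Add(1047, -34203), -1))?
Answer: Rational(23237, 33156) ≈ 0.70084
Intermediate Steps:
Mul(Add(-17501, -5736), Pow(Add(1047, -34203), -1)) = Mul(-23237, Pow(-33156, -1)) = Mul(-23237, Rational(-1, 33156)) = Rational(23237, 33156)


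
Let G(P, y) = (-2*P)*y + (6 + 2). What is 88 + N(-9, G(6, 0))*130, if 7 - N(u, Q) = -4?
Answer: 1518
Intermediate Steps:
G(P, y) = 8 - 2*P*y (G(P, y) = -2*P*y + 8 = 8 - 2*P*y)
N(u, Q) = 11 (N(u, Q) = 7 - 1*(-4) = 7 + 4 = 11)
88 + N(-9, G(6, 0))*130 = 88 + 11*130 = 88 + 1430 = 1518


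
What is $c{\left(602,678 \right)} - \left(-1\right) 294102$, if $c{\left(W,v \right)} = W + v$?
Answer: $295382$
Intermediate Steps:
$c{\left(602,678 \right)} - \left(-1\right) 294102 = \left(602 + 678\right) - \left(-1\right) 294102 = 1280 - -294102 = 1280 + 294102 = 295382$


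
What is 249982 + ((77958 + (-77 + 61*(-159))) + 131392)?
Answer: 449556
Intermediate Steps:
249982 + ((77958 + (-77 + 61*(-159))) + 131392) = 249982 + ((77958 + (-77 - 9699)) + 131392) = 249982 + ((77958 - 9776) + 131392) = 249982 + (68182 + 131392) = 249982 + 199574 = 449556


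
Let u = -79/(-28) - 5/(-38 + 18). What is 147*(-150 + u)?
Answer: -43197/2 ≈ -21599.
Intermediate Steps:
u = 43/14 (u = -79*(-1/28) - 5/(-20) = 79/28 - 5*(-1/20) = 79/28 + ¼ = 43/14 ≈ 3.0714)
147*(-150 + u) = 147*(-150 + 43/14) = 147*(-2057/14) = -43197/2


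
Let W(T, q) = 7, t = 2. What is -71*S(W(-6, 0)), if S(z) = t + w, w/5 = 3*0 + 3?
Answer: -1207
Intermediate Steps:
w = 15 (w = 5*(3*0 + 3) = 5*(0 + 3) = 5*3 = 15)
S(z) = 17 (S(z) = 2 + 15 = 17)
-71*S(W(-6, 0)) = -71*17 = -1207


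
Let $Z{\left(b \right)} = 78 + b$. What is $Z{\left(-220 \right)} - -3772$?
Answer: $3630$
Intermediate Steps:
$Z{\left(-220 \right)} - -3772 = \left(78 - 220\right) - -3772 = -142 + 3772 = 3630$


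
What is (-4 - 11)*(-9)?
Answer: 135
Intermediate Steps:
(-4 - 11)*(-9) = -15*(-9) = 135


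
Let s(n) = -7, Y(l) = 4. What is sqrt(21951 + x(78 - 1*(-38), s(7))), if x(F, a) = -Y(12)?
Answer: sqrt(21947) ≈ 148.15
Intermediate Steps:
x(F, a) = -4 (x(F, a) = -1*4 = -4)
sqrt(21951 + x(78 - 1*(-38), s(7))) = sqrt(21951 - 4) = sqrt(21947)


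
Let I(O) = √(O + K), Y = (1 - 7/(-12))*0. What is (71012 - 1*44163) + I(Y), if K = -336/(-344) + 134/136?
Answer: 26849 + √4193747/1462 ≈ 26850.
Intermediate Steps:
K = 5737/2924 (K = -336*(-1/344) + 134*(1/136) = 42/43 + 67/68 = 5737/2924 ≈ 1.9620)
Y = 0 (Y = (1 - 7*(-1/12))*0 = (1 + 7/12)*0 = (19/12)*0 = 0)
I(O) = √(5737/2924 + O) (I(O) = √(O + 5737/2924) = √(5737/2924 + O))
(71012 - 1*44163) + I(Y) = (71012 - 1*44163) + √(4193747 + 2137444*0)/1462 = (71012 - 44163) + √(4193747 + 0)/1462 = 26849 + √4193747/1462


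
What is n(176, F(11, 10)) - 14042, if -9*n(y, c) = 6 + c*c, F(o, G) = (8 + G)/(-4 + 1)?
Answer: -42140/3 ≈ -14047.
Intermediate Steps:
F(o, G) = -8/3 - G/3 (F(o, G) = (8 + G)/(-3) = (8 + G)*(-1/3) = -8/3 - G/3)
n(y, c) = -2/3 - c**2/9 (n(y, c) = -(6 + c*c)/9 = -(6 + c**2)/9 = -2/3 - c**2/9)
n(176, F(11, 10)) - 14042 = (-2/3 - (-8/3 - 1/3*10)**2/9) - 14042 = (-2/3 - (-8/3 - 10/3)**2/9) - 14042 = (-2/3 - 1/9*(-6)**2) - 14042 = (-2/3 - 1/9*36) - 14042 = (-2/3 - 4) - 14042 = -14/3 - 14042 = -42140/3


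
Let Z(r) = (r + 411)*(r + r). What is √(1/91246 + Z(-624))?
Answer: √2213206102824430/91246 ≈ 515.58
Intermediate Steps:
Z(r) = 2*r*(411 + r) (Z(r) = (411 + r)*(2*r) = 2*r*(411 + r))
√(1/91246 + Z(-624)) = √(1/91246 + 2*(-624)*(411 - 624)) = √(1/91246 + 2*(-624)*(-213)) = √(1/91246 + 265824) = √(24255376705/91246) = √2213206102824430/91246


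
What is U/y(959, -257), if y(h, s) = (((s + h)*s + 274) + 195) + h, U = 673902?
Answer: -112317/29831 ≈ -3.7651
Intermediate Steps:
y(h, s) = 469 + h + s*(h + s) (y(h, s) = (((h + s)*s + 274) + 195) + h = ((s*(h + s) + 274) + 195) + h = ((274 + s*(h + s)) + 195) + h = (469 + s*(h + s)) + h = 469 + h + s*(h + s))
U/y(959, -257) = 673902/(469 + 959 + (-257)² + 959*(-257)) = 673902/(469 + 959 + 66049 - 246463) = 673902/(-178986) = 673902*(-1/178986) = -112317/29831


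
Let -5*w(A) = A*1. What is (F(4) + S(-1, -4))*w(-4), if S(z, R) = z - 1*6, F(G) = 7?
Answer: 0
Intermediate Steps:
w(A) = -A/5
S(z, R) = -6 + z (S(z, R) = z - 6 = -6 + z)
(F(4) + S(-1, -4))*w(-4) = (7 + (-6 - 1))*(-1/5*(-4)) = (7 - 7)*(4/5) = 0*(4/5) = 0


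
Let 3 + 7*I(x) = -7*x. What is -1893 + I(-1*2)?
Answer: -13240/7 ≈ -1891.4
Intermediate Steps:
I(x) = -3/7 - x (I(x) = -3/7 + (-7*x)/7 = -3/7 - x)
-1893 + I(-1*2) = -1893 + (-3/7 - (-1)*2) = -1893 + (-3/7 - 1*(-2)) = -1893 + (-3/7 + 2) = -1893 + 11/7 = -13240/7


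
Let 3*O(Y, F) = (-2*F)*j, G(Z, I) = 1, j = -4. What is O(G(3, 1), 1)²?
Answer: 64/9 ≈ 7.1111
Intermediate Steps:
O(Y, F) = 8*F/3 (O(Y, F) = (-2*F*(-4))/3 = (8*F)/3 = 8*F/3)
O(G(3, 1), 1)² = ((8/3)*1)² = (8/3)² = 64/9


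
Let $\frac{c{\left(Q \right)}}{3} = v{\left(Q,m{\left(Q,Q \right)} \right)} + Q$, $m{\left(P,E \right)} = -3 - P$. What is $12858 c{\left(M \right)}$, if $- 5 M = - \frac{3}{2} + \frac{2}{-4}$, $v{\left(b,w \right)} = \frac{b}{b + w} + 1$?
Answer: $\frac{244302}{5} \approx 48860.0$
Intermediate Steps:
$v{\left(b,w \right)} = 1 + \frac{b}{b + w}$ ($v{\left(b,w \right)} = \frac{b}{b + w} + 1 = 1 + \frac{b}{b + w}$)
$M = \frac{2}{5}$ ($M = - \frac{- \frac{3}{2} + \frac{2}{-4}}{5} = - \frac{\left(-3\right) \frac{1}{2} + 2 \left(- \frac{1}{4}\right)}{5} = - \frac{- \frac{3}{2} - \frac{1}{2}}{5} = \left(- \frac{1}{5}\right) \left(-2\right) = \frac{2}{5} \approx 0.4$)
$c{\left(Q \right)} = 3 + 2 Q$ ($c{\left(Q \right)} = 3 \left(\frac{\left(-3 - Q\right) + 2 Q}{Q - \left(3 + Q\right)} + Q\right) = 3 \left(\frac{-3 + Q}{-3} + Q\right) = 3 \left(- \frac{-3 + Q}{3} + Q\right) = 3 \left(\left(1 - \frac{Q}{3}\right) + Q\right) = 3 \left(1 + \frac{2 Q}{3}\right) = 3 + 2 Q$)
$12858 c{\left(M \right)} = 12858 \left(3 + 2 \cdot \frac{2}{5}\right) = 12858 \left(3 + \frac{4}{5}\right) = 12858 \cdot \frac{19}{5} = \frac{244302}{5}$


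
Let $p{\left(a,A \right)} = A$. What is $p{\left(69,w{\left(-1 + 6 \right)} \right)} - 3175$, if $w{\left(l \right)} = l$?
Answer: $-3170$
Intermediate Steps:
$p{\left(69,w{\left(-1 + 6 \right)} \right)} - 3175 = \left(-1 + 6\right) - 3175 = 5 - 3175 = -3170$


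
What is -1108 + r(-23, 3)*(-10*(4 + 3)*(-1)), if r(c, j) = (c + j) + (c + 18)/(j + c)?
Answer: -4981/2 ≈ -2490.5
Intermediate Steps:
r(c, j) = c + j + (18 + c)/(c + j) (r(c, j) = (c + j) + (18 + c)/(c + j) = c + j + (18 + c)/(c + j))
-1108 + r(-23, 3)*(-10*(4 + 3)*(-1)) = -1108 + ((18 - 23 + (-23)² + 3² + 2*(-23)*3)/(-23 + 3))*(-10*(4 + 3)*(-1)) = -1108 + ((18 - 23 + 529 + 9 - 138)/(-20))*(-10*7*(-1)) = -1108 + (-1/20*395)*(-70*(-1)) = -1108 - 79/4*70 = -1108 - 2765/2 = -4981/2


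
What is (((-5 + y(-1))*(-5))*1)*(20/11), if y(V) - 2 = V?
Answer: 400/11 ≈ 36.364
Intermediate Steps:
y(V) = 2 + V
(((-5 + y(-1))*(-5))*1)*(20/11) = (((-5 + (2 - 1))*(-5))*1)*(20/11) = (((-5 + 1)*(-5))*1)*(20*(1/11)) = (-4*(-5)*1)*(20/11) = (20*1)*(20/11) = 20*(20/11) = 400/11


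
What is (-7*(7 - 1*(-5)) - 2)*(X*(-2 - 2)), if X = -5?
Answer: -1720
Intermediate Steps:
(-7*(7 - 1*(-5)) - 2)*(X*(-2 - 2)) = (-7*(7 - 1*(-5)) - 2)*(-5*(-2 - 2)) = (-7*(7 + 5) - 2)*(-5*(-4)) = (-7*12 - 2)*20 = (-84 - 2)*20 = -86*20 = -1720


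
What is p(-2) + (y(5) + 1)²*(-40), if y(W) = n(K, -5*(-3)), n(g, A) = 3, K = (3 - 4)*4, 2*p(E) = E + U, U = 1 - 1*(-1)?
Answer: -640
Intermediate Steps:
U = 2 (U = 1 + 1 = 2)
p(E) = 1 + E/2 (p(E) = (E + 2)/2 = (2 + E)/2 = 1 + E/2)
K = -4 (K = -1*4 = -4)
y(W) = 3
p(-2) + (y(5) + 1)²*(-40) = (1 + (½)*(-2)) + (3 + 1)²*(-40) = (1 - 1) + 4²*(-40) = 0 + 16*(-40) = 0 - 640 = -640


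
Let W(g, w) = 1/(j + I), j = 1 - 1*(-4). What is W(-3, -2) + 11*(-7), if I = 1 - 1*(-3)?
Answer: -692/9 ≈ -76.889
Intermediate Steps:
I = 4 (I = 1 + 3 = 4)
j = 5 (j = 1 + 4 = 5)
W(g, w) = ⅑ (W(g, w) = 1/(5 + 4) = 1/9 = 1*(⅑) = ⅑)
W(-3, -2) + 11*(-7) = ⅑ + 11*(-7) = ⅑ - 77 = -692/9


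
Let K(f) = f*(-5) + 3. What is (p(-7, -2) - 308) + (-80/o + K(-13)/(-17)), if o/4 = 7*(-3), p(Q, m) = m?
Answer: -6574/21 ≈ -313.05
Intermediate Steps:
K(f) = 3 - 5*f (K(f) = -5*f + 3 = 3 - 5*f)
o = -84 (o = 4*(7*(-3)) = 4*(-21) = -84)
(p(-7, -2) - 308) + (-80/o + K(-13)/(-17)) = (-2 - 308) + (-80/(-84) + (3 - 5*(-13))/(-17)) = -310 + (-80*(-1/84) + (3 + 65)*(-1/17)) = -310 + (20/21 + 68*(-1/17)) = -310 + (20/21 - 4) = -310 - 64/21 = -6574/21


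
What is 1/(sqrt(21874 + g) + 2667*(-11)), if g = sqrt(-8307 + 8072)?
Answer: -1/(29337 - sqrt(21874 + I*sqrt(235))) ≈ -3.4259e-5 - 6.0827e-11*I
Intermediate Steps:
g = I*sqrt(235) (g = sqrt(-235) = I*sqrt(235) ≈ 15.33*I)
1/(sqrt(21874 + g) + 2667*(-11)) = 1/(sqrt(21874 + I*sqrt(235)) + 2667*(-11)) = 1/(sqrt(21874 + I*sqrt(235)) - 29337) = 1/(-29337 + sqrt(21874 + I*sqrt(235)))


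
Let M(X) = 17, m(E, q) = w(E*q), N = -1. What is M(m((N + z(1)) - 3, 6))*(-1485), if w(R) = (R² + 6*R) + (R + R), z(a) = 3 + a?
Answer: -25245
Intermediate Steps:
w(R) = R² + 8*R (w(R) = (R² + 6*R) + 2*R = R² + 8*R)
m(E, q) = E*q*(8 + E*q) (m(E, q) = (E*q)*(8 + E*q) = E*q*(8 + E*q))
M(m((N + z(1)) - 3, 6))*(-1485) = 17*(-1485) = -25245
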